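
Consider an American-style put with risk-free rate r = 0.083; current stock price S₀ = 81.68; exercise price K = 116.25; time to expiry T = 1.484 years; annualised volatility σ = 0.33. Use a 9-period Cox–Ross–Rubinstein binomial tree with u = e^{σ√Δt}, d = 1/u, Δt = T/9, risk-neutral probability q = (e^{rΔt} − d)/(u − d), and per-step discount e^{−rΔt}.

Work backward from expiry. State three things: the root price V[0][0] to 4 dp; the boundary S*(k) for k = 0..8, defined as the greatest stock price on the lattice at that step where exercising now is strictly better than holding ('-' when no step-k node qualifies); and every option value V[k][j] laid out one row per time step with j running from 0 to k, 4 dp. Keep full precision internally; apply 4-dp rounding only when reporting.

price = 34.5700
boundary = 81.6800 71.4364 81.6800 71.4364 81.6800 71.4364 81.6800 93.3925 81.6800
tree:
34.5700
44.8136 24.7334
53.7725 34.5700 16.2318
61.6079 44.8136 24.1186 9.3197
68.4606 53.7725 34.5700 15.0280 4.2520
74.4540 61.6079 44.8136 23.3447 7.6835 1.1698
79.6956 68.4606 53.7725 34.5700 13.5130 2.4595 0.0000
84.2800 74.4540 61.6079 44.8136 22.8575 5.1710 0.0000 0.0000
88.2894 79.6956 68.4606 53.7725 34.5700 10.8718 0.0000 0.0000 0.0000
91.7960 84.2800 74.4540 61.6079 44.8136 22.8575 0.0000 0.0000 0.0000 0.0000

Δt=0.16489  u=1.14339  d=0.87459  q=0.51781  discount=0.98641
step 9 (expiry): payoffs max(K−S,0) = 91.7960 84.2800 74.4540 61.6079 44.8136 22.8575 0.0000 0.0000 0.0000 0.0000
step 8: (k=8,j=0): S=27.9606, (K−S)⁺=88.2894, hold=86.7092 ⇒ V=88.2894 exercise | (k=8,j=1): S=36.5544, (K−S)⁺=79.6956, hold=78.1155 ⇒ V=79.6956 exercise | (k=8,j=2): S=47.7894, (K−S)⁺=68.4606, hold=66.8805 ⇒ V=68.4606 exercise | (k=8,j=3): S=62.4775, (K−S)⁺=53.7725, hold=52.1924 ⇒ V=53.7725 exercise | (k=8,j=4): S=81.6800, (K−S)⁺=34.5700, hold=32.9899 ⇒ V=34.5700 exercise | (k=8,j=5): S=106.7844, (K−S)⁺=9.4656, hold=10.8718 ⇒ V=10.8718 continue | (k=8,j=6): S=139.6047, (K−S)⁺=0.0000, hold=0.0000 ⇒ V=0.0000 continue | (k=8,j=7): S=182.5124, (K−S)⁺=0.0000, hold=0.0000 ⇒ V=0.0000 continue | (k=8,j=8): S=238.6078, (K−S)⁺=0.0000, hold=0.0000 ⇒ V=0.0000 continue  boundary S*=81.6800
step 7: (k=7,j=0): S=31.9700, (K−S)⁺=84.2800, hold=82.6998 ⇒ V=84.2800 exercise | (k=7,j=1): S=41.7960, (K−S)⁺=74.4540, hold=72.8738 ⇒ V=74.4540 exercise | (k=7,j=2): S=54.6421, (K−S)⁺=61.6079, hold=60.0278 ⇒ V=61.6079 exercise | (k=7,j=3): S=71.4364, (K−S)⁺=44.8136, hold=43.2335 ⇒ V=44.8136 exercise | (k=7,j=4): S=93.3925, (K−S)⁺=22.8575, hold=21.9957 ⇒ V=22.8575 exercise | (k=7,j=5): S=122.0967, (K−S)⁺=0.0000, hold=5.1710 ⇒ V=5.1710 continue | (k=7,j=6): S=159.6233, (K−S)⁺=0.0000, hold=0.0000 ⇒ V=0.0000 continue | (k=7,j=7): S=208.6837, (K−S)⁺=0.0000, hold=0.0000 ⇒ V=0.0000 continue  boundary S*=93.3925
step 6: (k=6,j=0): S=36.5544, (K−S)⁺=79.6956, hold=78.1155 ⇒ V=79.6956 exercise | (k=6,j=1): S=47.7894, (K−S)⁺=68.4606, hold=66.8805 ⇒ V=68.4606 exercise | (k=6,j=2): S=62.4775, (K−S)⁺=53.7725, hold=52.1924 ⇒ V=53.7725 exercise | (k=6,j=3): S=81.6800, (K−S)⁺=34.5700, hold=32.9899 ⇒ V=34.5700 exercise | (k=6,j=4): S=106.7844, (K−S)⁺=9.4656, hold=13.5130 ⇒ V=13.5130 continue | (k=6,j=5): S=139.6047, (K−S)⁺=0.0000, hold=2.4595 ⇒ V=2.4595 continue | (k=6,j=6): S=182.5124, (K−S)⁺=0.0000, hold=0.0000 ⇒ V=0.0000 continue  boundary S*=81.6800
step 5: (k=5,j=0): S=41.7960, (K−S)⁺=74.4540, hold=72.8738 ⇒ V=74.4540 exercise | (k=5,j=1): S=54.6421, (K−S)⁺=61.6079, hold=60.0278 ⇒ V=61.6079 exercise | (k=5,j=2): S=71.4364, (K−S)⁺=44.8136, hold=43.2335 ⇒ V=44.8136 exercise | (k=5,j=3): S=93.3925, (K−S)⁺=22.8575, hold=23.3447 ⇒ V=23.3447 continue | (k=5,j=4): S=122.0967, (K−S)⁺=0.0000, hold=7.6835 ⇒ V=7.6835 continue | (k=5,j=5): S=159.6233, (K−S)⁺=0.0000, hold=1.1698 ⇒ V=1.1698 continue  boundary S*=71.4364
step 4: (k=4,j=0): S=47.7894, (K−S)⁺=68.4606, hold=66.8805 ⇒ V=68.4606 exercise | (k=4,j=1): S=62.4775, (K−S)⁺=53.7725, hold=52.1924 ⇒ V=53.7725 exercise | (k=4,j=2): S=81.6800, (K−S)⁺=34.5700, hold=33.2387 ⇒ V=34.5700 exercise | (k=4,j=3): S=106.7844, (K−S)⁺=9.4656, hold=15.0280 ⇒ V=15.0280 continue | (k=4,j=4): S=139.6047, (K−S)⁺=0.0000, hold=4.2520 ⇒ V=4.2520 continue  boundary S*=81.6800
step 3: (k=3,j=0): S=54.6421, (K−S)⁺=61.6079, hold=60.0278 ⇒ V=61.6079 exercise | (k=3,j=1): S=71.4364, (K−S)⁺=44.8136, hold=43.2335 ⇒ V=44.8136 exercise | (k=3,j=2): S=93.3925, (K−S)⁺=22.8575, hold=24.1186 ⇒ V=24.1186 continue | (k=3,j=3): S=122.0967, (K−S)⁺=0.0000, hold=9.3197 ⇒ V=9.3197 continue  boundary S*=71.4364
step 2: (k=2,j=0): S=62.4775, (K−S)⁺=53.7725, hold=52.1924 ⇒ V=53.7725 exercise | (k=2,j=1): S=81.6800, (K−S)⁺=34.5700, hold=33.6340 ⇒ V=34.5700 exercise | (k=2,j=2): S=106.7844, (K−S)⁺=9.4656, hold=16.2318 ⇒ V=16.2318 continue  boundary S*=81.6800
step 1: (k=1,j=0): S=71.4364, (K−S)⁺=44.8136, hold=43.2335 ⇒ V=44.8136 exercise | (k=1,j=1): S=93.3925, (K−S)⁺=22.8575, hold=24.7334 ⇒ V=24.7334 continue  boundary S*=71.4364
step 0: (k=0,j=0): S=81.6800, (K−S)⁺=34.5700, hold=33.9480 ⇒ V=34.5700 exercise  boundary S*=81.6800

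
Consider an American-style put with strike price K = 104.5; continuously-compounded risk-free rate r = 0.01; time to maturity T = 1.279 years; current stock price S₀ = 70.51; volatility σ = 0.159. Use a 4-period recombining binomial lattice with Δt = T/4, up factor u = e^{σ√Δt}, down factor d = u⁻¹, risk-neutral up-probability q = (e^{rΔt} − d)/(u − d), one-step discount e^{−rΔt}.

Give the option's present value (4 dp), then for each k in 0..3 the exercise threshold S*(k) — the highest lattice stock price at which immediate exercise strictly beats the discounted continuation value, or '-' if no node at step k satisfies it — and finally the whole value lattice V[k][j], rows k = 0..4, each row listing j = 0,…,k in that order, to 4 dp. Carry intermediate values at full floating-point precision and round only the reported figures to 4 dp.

Δt=0.31975  u=1.09407  d=0.91401  q=0.49532  discount=0.99681
step 4 (expiry): payoffs max(K−S,0) = 55.2889 45.5944 33.9900 20.0996 3.4728
step 3: (k=3,j=0): S=53.8406, (K−S)⁺=50.6594, hold=50.3258 ⇒ V=50.6594 exercise | (k=3,j=1): S=64.4472, (K−S)⁺=40.0528, hold=39.7192 ⇒ V=40.0528 exercise | (k=3,j=2): S=77.1432, (K−S)⁺=27.3568, hold=27.0232 ⇒ V=27.3568 exercise | (k=3,j=3): S=92.3403, (K−S)⁺=12.1597, hold=11.8261 ⇒ V=12.1597 exercise  boundary S*=92.3403
step 2: (k=2,j=0): S=58.9056, (K−S)⁺=45.5944, hold=45.2608 ⇒ V=45.5944 exercise | (k=2,j=1): S=70.5100, (K−S)⁺=33.9900, hold=33.6564 ⇒ V=33.9900 exercise | (k=2,j=2): S=84.4004, (K−S)⁺=20.0996, hold=19.7660 ⇒ V=20.0996 exercise  boundary S*=84.4004
step 1: (k=1,j=0): S=64.4472, (K−S)⁺=40.0528, hold=39.7192 ⇒ V=40.0528 exercise | (k=1,j=1): S=77.1432, (K−S)⁺=27.3568, hold=27.0232 ⇒ V=27.3568 exercise  boundary S*=77.1432
step 0: (k=0,j=0): S=70.5100, (K−S)⁺=33.9900, hold=33.6564 ⇒ V=33.9900 exercise  boundary S*=70.5100

price = 33.9900
boundary = 70.5100 77.1432 84.4004 92.3403
tree:
33.9900
40.0528 27.3568
45.5944 33.9900 20.0996
50.6594 40.0528 27.3568 12.1597
55.2889 45.5944 33.9900 20.0996 3.4728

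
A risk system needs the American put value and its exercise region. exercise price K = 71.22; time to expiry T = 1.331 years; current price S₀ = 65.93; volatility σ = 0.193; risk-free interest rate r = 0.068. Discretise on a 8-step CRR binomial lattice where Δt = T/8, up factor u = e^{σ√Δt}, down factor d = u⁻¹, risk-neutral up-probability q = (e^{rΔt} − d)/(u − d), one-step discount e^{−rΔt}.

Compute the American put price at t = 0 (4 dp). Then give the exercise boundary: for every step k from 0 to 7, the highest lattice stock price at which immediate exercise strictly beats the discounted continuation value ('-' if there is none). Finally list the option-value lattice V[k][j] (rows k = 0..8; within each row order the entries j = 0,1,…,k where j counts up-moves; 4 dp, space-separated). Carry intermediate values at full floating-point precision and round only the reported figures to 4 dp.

price = 6.7539
boundary = - 60.9388 56.3255 60.9388 56.3255 60.9388 56.3255 60.9388
tree:
6.7539
10.2812 4.0362
14.8945 6.5534 2.0807
19.1586 10.2812 3.6693 0.8370
23.0998 14.8945 6.2665 1.6414 0.2027
26.7427 19.1586 10.2812 3.1441 0.4582 0.0000
30.1098 23.0998 14.8945 5.8275 1.0356 0.0000 0.0000
33.2220 26.7427 19.1586 10.2812 2.3405 0.0000 0.0000 0.0000
36.0986 30.1098 23.0998 14.8945 5.2900 0.0000 0.0000 0.0000 0.0000

Δt=0.16637  u=1.08190  d=0.92430  q=0.55252  discount=0.98875
step 8 (expiry): payoffs max(K−S,0) = 36.0986 30.1098 23.0998 14.8945 5.2900 0.0000 0.0000 0.0000 0.0000
step 7: (k=7,j=0): S=37.9980, (K−S)⁺=33.2220, hold=32.4208 ⇒ V=33.2220 exercise | (k=7,j=1): S=44.4773, (K−S)⁺=26.7427, hold=25.9415 ⇒ V=26.7427 exercise | (k=7,j=2): S=52.0614, (K−S)⁺=19.1586, hold=18.3573 ⇒ V=19.1586 exercise | (k=7,j=3): S=60.9388, (K−S)⁺=10.2812, hold=9.4800 ⇒ V=10.2812 exercise | (k=7,j=4): S=71.3300, (K−S)⁺=0.0000, hold=2.3405 ⇒ V=2.3405 continue | (k=7,j=5): S=83.4930, (K−S)⁺=0.0000, hold=0.0000 ⇒ V=0.0000 continue | (k=7,j=6): S=97.7300, (K−S)⁺=0.0000, hold=0.0000 ⇒ V=0.0000 continue | (k=7,j=7): S=114.3946, (K−S)⁺=0.0000, hold=0.0000 ⇒ V=0.0000 continue  boundary S*=60.9388
step 6: (k=6,j=0): S=41.1102, (K−S)⁺=30.1098, hold=29.3086 ⇒ V=30.1098 exercise | (k=6,j=1): S=48.1202, (K−S)⁺=23.0998, hold=22.2986 ⇒ V=23.0998 exercise | (k=6,j=2): S=56.3255, (K−S)⁺=14.8945, hold=14.0933 ⇒ V=14.8945 exercise | (k=6,j=3): S=65.9300, (K−S)⁺=5.2900, hold=5.8275 ⇒ V=5.8275 continue | (k=6,j=4): S=77.1722, (K−S)⁺=0.0000, hold=1.0356 ⇒ V=1.0356 continue | (k=6,j=5): S=90.3314, (K−S)⁺=0.0000, hold=0.0000 ⇒ V=0.0000 continue | (k=6,j=6): S=105.7345, (K−S)⁺=0.0000, hold=0.0000 ⇒ V=0.0000 continue  boundary S*=56.3255
step 5: (k=5,j=0): S=44.4773, (K−S)⁺=26.7427, hold=25.9415 ⇒ V=26.7427 exercise | (k=5,j=1): S=52.0614, (K−S)⁺=19.1586, hold=18.3573 ⇒ V=19.1586 exercise | (k=5,j=2): S=60.9388, (K−S)⁺=10.2812, hold=9.7736 ⇒ V=10.2812 exercise | (k=5,j=3): S=71.3300, (K−S)⁺=0.0000, hold=3.1441 ⇒ V=3.1441 continue | (k=5,j=4): S=83.4930, (K−S)⁺=0.0000, hold=0.4582 ⇒ V=0.4582 continue | (k=5,j=5): S=97.7300, (K−S)⁺=0.0000, hold=0.0000 ⇒ V=0.0000 continue  boundary S*=60.9388
step 4: (k=4,j=0): S=48.1202, (K−S)⁺=23.0998, hold=22.2986 ⇒ V=23.0998 exercise | (k=4,j=1): S=56.3255, (K−S)⁺=14.8945, hold=14.0933 ⇒ V=14.8945 exercise | (k=4,j=2): S=65.9300, (K−S)⁺=5.2900, hold=6.2665 ⇒ V=6.2665 continue | (k=4,j=3): S=77.1722, (K−S)⁺=0.0000, hold=1.6414 ⇒ V=1.6414 continue | (k=4,j=4): S=90.3314, (K−S)⁺=0.0000, hold=0.2027 ⇒ V=0.2027 continue  boundary S*=56.3255
step 3: (k=3,j=0): S=52.0614, (K−S)⁺=19.1586, hold=18.3573 ⇒ V=19.1586 exercise | (k=3,j=1): S=60.9388, (K−S)⁺=10.2812, hold=10.0134 ⇒ V=10.2812 exercise | (k=3,j=2): S=71.3300, (K−S)⁺=0.0000, hold=3.6693 ⇒ V=3.6693 continue | (k=3,j=3): S=83.4930, (K−S)⁺=0.0000, hold=0.8370 ⇒ V=0.8370 continue  boundary S*=60.9388
step 2: (k=2,j=0): S=56.3255, (K−S)⁺=14.8945, hold=14.0933 ⇒ V=14.8945 exercise | (k=2,j=1): S=65.9300, (K−S)⁺=5.2900, hold=6.5534 ⇒ V=6.5534 continue | (k=2,j=2): S=77.1722, (K−S)⁺=0.0000, hold=2.0807 ⇒ V=2.0807 continue  boundary S*=56.3255
step 1: (k=1,j=0): S=60.9388, (K−S)⁺=10.2812, hold=10.1702 ⇒ V=10.2812 exercise | (k=1,j=1): S=71.3300, (K−S)⁺=0.0000, hold=4.0362 ⇒ V=4.0362 continue  boundary S*=60.9388
step 0: (k=0,j=0): S=65.9300, (K−S)⁺=5.2900, hold=6.7539 ⇒ V=6.7539 continue  boundary S*=-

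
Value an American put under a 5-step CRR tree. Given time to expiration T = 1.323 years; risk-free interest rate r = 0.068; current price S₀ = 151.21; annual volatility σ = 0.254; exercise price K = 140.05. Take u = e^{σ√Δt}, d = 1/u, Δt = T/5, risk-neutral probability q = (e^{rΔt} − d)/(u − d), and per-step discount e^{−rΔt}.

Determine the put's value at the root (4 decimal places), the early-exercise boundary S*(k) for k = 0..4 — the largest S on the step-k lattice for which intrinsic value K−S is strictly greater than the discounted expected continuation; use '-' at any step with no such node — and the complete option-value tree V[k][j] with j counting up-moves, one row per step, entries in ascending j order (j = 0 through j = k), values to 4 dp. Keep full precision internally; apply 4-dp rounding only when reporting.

Δt=0.26460, u=1.13958, d=0.87752, q=0.53666, disc=e^(-rΔt)=0.98217
k=5 terminal: V=max(K-S,0) → 61.3699 37.8734 7.3602 0.0000 0.0000 0.0000
k=4: j=0 S=89.6619 intr=50.3881 cont=47.8907 V=50.3881[EX]; j=1 S=116.4379 intr=23.6121 cont=21.1147 V=23.6121[EX]; j=2 S=151.2100 intr=0.0000 cont=3.3494 V=3.3494[hold]; j=3 S=196.3662 intr=0.0000 cont=0.0000 V=0.0000[hold]; j=4 S=255.0074 intr=0.0000 cont=0.0000 V=0.0000[hold]  S*(4)=116.4379
k=3: j=0 S=102.1766 intr=37.8734 cont=35.3761 V=37.8734[EX]; j=1 S=132.6898 intr=7.3602 cont=12.5107 V=12.5107[hold]; j=2 S=172.3152 intr=0.0000 cont=1.5242 V=1.5242[hold]; j=3 S=223.7741 intr=0.0000 cont=0.0000 V=0.0000[hold]  S*(3)=102.1766
k=2: j=0 S=116.4379 intr=23.6121 cont=23.8295 V=23.8295[hold]; j=1 S=151.2100 intr=0.0000 cont=6.4967 V=6.4967[hold]; j=2 S=196.3662 intr=0.0000 cont=0.6936 V=0.6936[hold]  S*(2)=-
k=1: j=0 S=132.6898 intr=7.3602 cont=14.2686 V=14.2686[hold]; j=1 S=172.3152 intr=0.0000 cont=3.3221 V=3.3221[hold]  S*(1)=-
k=0: j=0 S=151.2100 intr=0.0000 cont=8.2443 V=8.2443[hold]  S*(0)=-

price = 8.2443
boundary = - - - 102.1766 116.4379
tree:
8.2443
14.2686 3.3221
23.8295 6.4967 0.6936
37.8734 12.5107 1.5242 0.0000
50.3881 23.6121 3.3494 0.0000 0.0000
61.3699 37.8734 7.3602 0.0000 0.0000 0.0000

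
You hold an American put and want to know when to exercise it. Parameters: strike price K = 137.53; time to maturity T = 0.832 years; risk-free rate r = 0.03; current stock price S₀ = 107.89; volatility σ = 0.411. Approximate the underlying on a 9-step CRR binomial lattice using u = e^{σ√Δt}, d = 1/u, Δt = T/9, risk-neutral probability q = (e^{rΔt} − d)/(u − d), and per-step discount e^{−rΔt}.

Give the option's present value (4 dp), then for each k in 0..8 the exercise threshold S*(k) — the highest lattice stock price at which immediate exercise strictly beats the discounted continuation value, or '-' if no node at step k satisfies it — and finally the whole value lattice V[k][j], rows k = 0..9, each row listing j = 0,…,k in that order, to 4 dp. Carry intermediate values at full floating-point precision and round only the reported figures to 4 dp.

Δt=0.09244, u=1.13311, d=0.88253, q=0.47988, disc=e^(-rΔt)=0.99723
k=9 terminal: V=max(K-S,0) → 102.4917 92.5432 79.7700 63.3702 42.3139 15.2791 0.0000 0.0000 0.0000 0.0000
k=8: j=0 S=39.7022 intr=97.8278 cont=97.4469 V=97.8278[EX]; j=1 S=50.9749 intr=86.5551 cont=86.1742 V=86.5551[EX]; j=2 S=65.4482 intr=72.0818 cont=71.7009 V=72.0818[EX]; j=3 S=84.0310 intr=53.4990 cont=53.1181 V=53.4990[EX]; j=4 S=107.8900 intr=29.6400 cont=29.2591 V=29.6400[EX]; j=5 S=138.5233 intr=0.0000 cont=7.9249 V=7.9249[hold]; j=6 S=177.8544 intr=0.0000 cont=0.0000 V=0.0000[hold]; j=7 S=228.3527 intr=0.0000 cont=0.0000 V=0.0000[hold]; j=8 S=293.1892 intr=0.0000 cont=0.0000 V=0.0000[hold]  S*(8)=107.8900
k=7: j=0 S=44.9868 intr=92.5432 cont=92.1623 V=92.5432[EX]; j=1 S=57.7600 intr=79.7700 cont=79.3891 V=79.7700[EX]; j=2 S=74.1598 intr=63.3702 cont=62.9893 V=63.3702[EX]; j=3 S=95.2161 intr=42.3139 cont=41.9330 V=42.3139[EX]; j=4 S=122.2509 intr=15.2791 cont=19.1661 V=19.1661[hold]; j=5 S=156.9617 intr=0.0000 cont=4.1105 V=4.1105[hold]; j=6 S=201.5280 intr=0.0000 cont=0.0000 V=0.0000[hold]; j=7 S=258.7480 intr=0.0000 cont=0.0000 V=0.0000[hold]  S*(7)=95.2161
k=6: j=0 S=50.9749 intr=86.5551 cont=86.1742 V=86.5551[EX]; j=1 S=65.4482 intr=72.0818 cont=71.7009 V=72.0818[EX]; j=2 S=84.0310 intr=53.4990 cont=53.1181 V=53.4990[EX]; j=3 S=107.8900 intr=29.6400 cont=31.1192 V=31.1192[hold]; j=4 S=138.5233 intr=0.0000 cont=11.9081 V=11.9081[hold]; j=5 S=177.8544 intr=0.0000 cont=2.1320 V=2.1320[hold]; j=6 S=228.3527 intr=0.0000 cont=0.0000 V=0.0000[hold]  S*(6)=84.0310
k=5: j=0 S=57.7600 intr=79.7700 cont=79.3891 V=79.7700[EX]; j=1 S=74.1598 intr=63.3702 cont=62.9893 V=63.3702[EX]; j=2 S=95.2161 intr=42.3139 cont=42.6409 V=42.6409[hold]; j=3 S=122.2509 intr=15.2791 cont=21.8395 V=21.8395[hold]; j=4 S=156.9617 intr=0.0000 cont=7.1967 V=7.1967[hold]; j=5 S=201.5280 intr=0.0000 cont=1.1058 V=1.1058[hold]  S*(5)=74.1598
k=4: j=0 S=65.4482 intr=72.0818 cont=71.7009 V=72.0818[EX]; j=1 S=84.0310 intr=53.4990 cont=53.2746 V=53.4990[EX]; j=2 S=107.8900 intr=29.6400 cont=32.5682 V=32.5682[hold]; j=3 S=138.5233 intr=0.0000 cont=14.7716 V=14.7716[hold]; j=4 S=177.8544 intr=0.0000 cont=4.2620 V=4.2620[hold]  S*(4)=84.0310
k=3: j=0 S=74.1598 intr=63.3702 cont=62.9893 V=63.3702[EX]; j=1 S=95.2161 intr=42.3139 cont=43.3343 V=43.3343[hold]; j=2 S=122.2509 intr=15.2791 cont=23.9614 V=23.9614[hold]; j=3 S=156.9617 intr=0.0000 cont=9.7013 V=9.7013[hold]  S*(3)=74.1598
k=2: j=0 S=84.0310 intr=53.4990 cont=53.6064 V=53.6064[hold]; j=1 S=107.8900 intr=29.6400 cont=33.9433 V=33.9433[hold]; j=2 S=138.5233 intr=0.0000 cont=17.0708 V=17.0708[hold]  S*(2)=-
k=1: j=0 S=95.2161 intr=42.3139 cont=44.0481 V=44.0481[hold]; j=1 S=122.2509 intr=15.2791 cont=25.7749 V=25.7749[hold]  S*(1)=-
k=0: j=0 S=107.8900 intr=29.6400 cont=35.1814 V=35.1814[hold]  S*(0)=-

price = 35.1814
boundary = - - - 74.1598 84.0310 74.1598 84.0310 95.2161 107.8900
tree:
35.1814
44.0481 25.7749
53.6064 33.9433 17.0708
63.3702 43.3343 23.9614 9.7013
72.0818 53.4990 32.5682 14.7716 4.2620
79.7700 63.3702 42.6409 21.8395 7.1967 1.1058
86.5551 72.0818 53.4990 31.1192 11.9081 2.1320 0.0000
92.5432 79.7700 63.3702 42.3139 19.1661 4.1105 0.0000 0.0000
97.8278 86.5551 72.0818 53.4990 29.6400 7.9249 0.0000 0.0000 0.0000
102.4917 92.5432 79.7700 63.3702 42.3139 15.2791 0.0000 0.0000 0.0000 0.0000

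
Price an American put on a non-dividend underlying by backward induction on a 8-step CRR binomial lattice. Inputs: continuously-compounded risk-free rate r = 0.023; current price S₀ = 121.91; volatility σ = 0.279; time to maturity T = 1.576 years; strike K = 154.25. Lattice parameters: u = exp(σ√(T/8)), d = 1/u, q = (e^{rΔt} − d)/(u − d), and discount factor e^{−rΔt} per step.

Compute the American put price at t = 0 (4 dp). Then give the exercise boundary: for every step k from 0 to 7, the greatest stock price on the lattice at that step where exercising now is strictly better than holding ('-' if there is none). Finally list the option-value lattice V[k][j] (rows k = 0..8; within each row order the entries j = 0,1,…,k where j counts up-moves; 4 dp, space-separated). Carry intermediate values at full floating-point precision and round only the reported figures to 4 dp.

params: Δt=0.19700 u=1.13183 d=0.88353 q=0.48737 e^(-rΔt)=0.99548
t_8 payoffs: 108.9812 96.2593 79.9620 59.0846 32.3400 0.0000 0.0000 0.0000 0.0000
t_7: node(7,0) S=51.2364 payoff=103.0136 vs cont=102.3163 → 103.0136 [stop]  node(7,1) S=65.6355 payoff=88.6145 vs cont=87.9172 → 88.6145 [stop]  node(7,2) S=84.0812 payoff=70.1688 vs cont=69.4715 → 70.1688 [stop]  node(7,3) S=107.7108 payoff=46.5392 vs cont=45.8419 → 46.5392 [stop]  node(7,4) S=137.9810 payoff=16.2690 vs cont=16.5035 → 16.5035 [wait]  node(7,5) S=176.7582 payoff=0.0000 vs cont=0.0000 → 0.0000 [wait]  node(7,6) S=226.4331 payoff=0.0000 vs cont=0.0000 → 0.0000 [wait]  node(7,7) S=290.0682 payoff=0.0000 vs cont=0.0000 → 0.0000 [wait]  ⇒ S*(7)=107.7108
t_6: node(6,0) S=57.9907 payoff=96.2593 vs cont=95.5619 → 96.2593 [stop]  node(6,1) S=74.2880 payoff=79.9620 vs cont=79.2646 → 79.9620 [stop]  node(6,2) S=95.1654 payoff=59.0846 vs cont=58.3873 → 59.0846 [stop]  node(6,3) S=121.9100 payoff=32.3400 vs cont=31.7565 → 32.3400 [stop]  node(6,4) S=156.1707 payoff=0.0000 vs cont=8.4219 → 8.4219 [wait]  node(6,5) S=200.0598 payoff=0.0000 vs cont=0.0000 → 0.0000 [wait]  node(6,6) S=256.2831 payoff=0.0000 vs cont=0.0000 → 0.0000 [wait]  ⇒ S*(6)=121.9100
t_5: node(5,0) S=65.6355 payoff=88.6145 vs cont=87.9172 → 88.6145 [stop]  node(5,1) S=84.0812 payoff=70.1688 vs cont=69.4715 → 70.1688 [stop]  node(5,2) S=107.7108 payoff=46.5392 vs cont=45.8419 → 46.5392 [stop]  node(5,3) S=137.9810 payoff=16.2690 vs cont=20.5895 → 20.5895 [wait]  node(5,4) S=176.7582 payoff=0.0000 vs cont=4.2978 → 4.2978 [wait]  node(5,5) S=226.4331 payoff=0.0000 vs cont=0.0000 → 0.0000 [wait]  ⇒ S*(5)=107.7108
t_4: node(4,0) S=74.2880 payoff=79.9620 vs cont=79.2646 → 79.9620 [stop]  node(4,1) S=95.1654 payoff=59.0846 vs cont=58.3873 → 59.0846 [stop]  node(4,2) S=121.9100 payoff=32.3400 vs cont=33.7389 → 33.7389 [wait]  node(4,3) S=156.1707 payoff=0.0000 vs cont=12.5922 → 12.5922 [wait]  node(4,4) S=200.0598 payoff=0.0000 vs cont=2.1932 → 2.1932 [wait]  ⇒ S*(4)=95.1654
t_3: node(3,0) S=84.0812 payoff=70.1688 vs cont=69.4715 → 70.1688 [stop]  node(3,1) S=107.7108 payoff=46.5392 vs cont=46.5206 → 46.5392 [stop]  node(3,2) S=137.9810 payoff=16.2690 vs cont=23.3267 → 23.3267 [wait]  node(3,3) S=176.7582 payoff=0.0000 vs cont=7.4900 → 7.4900 [wait]  ⇒ S*(3)=107.7108
t_2: node(2,0) S=95.1654 payoff=59.0846 vs cont=58.3873 → 59.0846 [stop]  node(2,1) S=121.9100 payoff=32.3400 vs cont=35.0669 → 35.0669 [wait]  node(2,2) S=156.1707 payoff=0.0000 vs cont=15.5378 → 15.5378 [wait]  ⇒ S*(2)=95.1654
t_1: node(1,0) S=107.7108 payoff=46.5392 vs cont=47.1649 → 47.1649 [wait]  node(1,1) S=137.9810 payoff=16.2690 vs cont=25.4335 → 25.4335 [wait]  ⇒ S*(1)=-
t_0: node(0,0) S=121.9100 payoff=32.3400 vs cont=36.4083 → 36.4083 [wait]  ⇒ S*(0)=-

price = 36.4083
boundary = - - 95.1654 107.7108 95.1654 107.7108 121.9100 107.7108
tree:
36.4083
47.1649 25.4335
59.0846 35.0669 15.5378
70.1688 46.5392 23.3267 7.4900
79.9620 59.0846 33.7389 12.5922 2.1932
88.6145 70.1688 46.5392 20.5895 4.2978 0.0000
96.2593 79.9620 59.0846 32.3400 8.4219 0.0000 0.0000
103.0136 88.6145 70.1688 46.5392 16.5035 0.0000 0.0000 0.0000
108.9812 96.2593 79.9620 59.0846 32.3400 0.0000 0.0000 0.0000 0.0000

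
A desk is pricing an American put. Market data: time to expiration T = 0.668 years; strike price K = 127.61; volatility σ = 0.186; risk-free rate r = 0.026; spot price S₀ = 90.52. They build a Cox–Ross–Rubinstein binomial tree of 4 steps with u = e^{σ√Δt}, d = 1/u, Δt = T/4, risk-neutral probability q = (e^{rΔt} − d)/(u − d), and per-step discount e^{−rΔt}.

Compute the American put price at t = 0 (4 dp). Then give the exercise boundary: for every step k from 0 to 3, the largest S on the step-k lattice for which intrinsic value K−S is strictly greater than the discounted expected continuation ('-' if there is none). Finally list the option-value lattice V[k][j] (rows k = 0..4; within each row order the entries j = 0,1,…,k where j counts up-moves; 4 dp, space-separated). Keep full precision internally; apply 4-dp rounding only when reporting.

params: Δt=0.16700 u=1.07897 d=0.92681 q=0.50960 e^(-rΔt)=0.99567
t_4 payoffs: 60.8215 49.8559 37.0900 22.2281 4.9261
t_3: node(3,0) S=72.0630 payoff=55.5470 vs cont=54.9941 → 55.5470 [stop]  node(3,1) S=83.8946 payoff=43.7154 vs cont=43.1626 → 43.7154 [stop]  node(3,2) S=97.6687 payoff=29.9413 vs cont=29.3884 → 29.9413 [stop]  node(3,3) S=113.7043 payoff=13.9057 vs cont=13.3528 → 13.9057 [stop]  ⇒ S*(3)=113.7043
t_2: node(2,0) S=77.7541 payoff=49.8559 vs cont=49.3031 → 49.8559 [stop]  node(2,1) S=90.5200 payoff=37.0900 vs cont=36.5371 → 37.0900 [stop]  node(2,2) S=105.3819 payoff=22.2281 vs cont=21.6752 → 22.2281 [stop]  ⇒ S*(2)=105.3819
t_1: node(1,0) S=83.8946 payoff=43.7154 vs cont=43.1626 → 43.7154 [stop]  node(1,1) S=97.6687 payoff=29.9413 vs cont=29.3884 → 29.9413 [stop]  ⇒ S*(1)=97.6687
t_0: node(0,0) S=90.5200 payoff=37.0900 vs cont=36.5371 → 37.0900 [stop]  ⇒ S*(0)=90.5200

price = 37.0900
boundary = 90.5200 97.6687 105.3819 113.7043
tree:
37.0900
43.7154 29.9413
49.8559 37.0900 22.2281
55.5470 43.7154 29.9413 13.9057
60.8215 49.8559 37.0900 22.2281 4.9261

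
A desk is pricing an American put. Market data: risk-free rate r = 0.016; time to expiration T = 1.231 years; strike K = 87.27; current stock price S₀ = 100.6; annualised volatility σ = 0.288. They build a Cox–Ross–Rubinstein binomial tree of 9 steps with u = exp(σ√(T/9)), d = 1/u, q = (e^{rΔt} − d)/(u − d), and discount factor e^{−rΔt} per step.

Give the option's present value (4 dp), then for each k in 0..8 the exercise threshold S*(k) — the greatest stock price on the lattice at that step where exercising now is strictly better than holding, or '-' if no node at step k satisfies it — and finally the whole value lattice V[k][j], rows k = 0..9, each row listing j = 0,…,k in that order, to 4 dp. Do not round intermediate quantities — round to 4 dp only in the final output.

price = 5.8163
boundary = - - - - - 59.0621 53.0947 59.0621 65.7002
tree:
5.8163
8.4853 2.9933
12.0554 4.7124 1.1716
16.6086 7.2492 2.0256 0.2653
22.0832 10.8395 3.4492 0.5150 0.0000
28.2079 15.6448 5.7586 0.9995 0.0000 0.0000
34.1753 21.5983 9.3599 1.9400 0.0000 0.0000 0.0000
39.5398 28.2079 14.6401 3.7654 0.0000 0.0000 0.0000 0.0000
44.3622 34.1753 21.5698 7.3085 0.0000 0.0000 0.0000 0.0000 0.0000
48.6975 39.5398 28.2079 14.1856 0.0000 0.0000 0.0000 0.0000 0.0000 0.0000

Δt=0.13678, u=1.11239, d=0.89896, q=0.48366, disc=e^(-rΔt)=0.99781
k=9 terminal: V=max(K-S,0) → 48.6975 39.5398 28.2079 14.1856 0.0000 0.0000 0.0000 0.0000 0.0000 0.0000
k=8: j=0 S=42.9078 intr=44.3622 cont=44.1715 V=44.3622[EX]; j=1 S=53.0947 intr=34.1753 cont=33.9845 V=34.1753[EX]; j=2 S=65.7002 intr=21.5698 cont=21.3790 V=21.5698[EX]; j=3 S=81.2985 intr=5.9715 cont=7.3085 V=7.3085[hold]; j=4 S=100.6000 intr=0.0000 cont=0.0000 V=0.0000[hold]; j=5 S=124.4840 intr=0.0000 cont=0.0000 V=0.0000[hold]; j=6 S=154.0384 intr=0.0000 cont=0.0000 V=0.0000[hold]; j=7 S=190.6095 intr=0.0000 cont=0.0000 V=0.0000[hold]; j=8 S=235.8631 intr=0.0000 cont=0.0000 V=0.0000[hold]  S*(8)=65.7002
k=7: j=0 S=47.7302 intr=39.5398 cont=39.3490 V=39.5398[EX]; j=1 S=59.0621 intr=28.2079 cont=28.0171 V=28.2079[EX]; j=2 S=73.0844 intr=14.1856 cont=14.6401 V=14.6401[hold]; j=3 S=90.4358 intr=0.0000 cont=3.7654 V=3.7654[hold]; j=4 S=111.9066 intr=0.0000 cont=0.0000 V=0.0000[hold]; j=5 S=138.4750 intr=0.0000 cont=0.0000 V=0.0000[hold]; j=6 S=171.3510 intr=0.0000 cont=0.0000 V=0.0000[hold]; j=7 S=212.0324 intr=0.0000 cont=0.0000 V=0.0000[hold]  S*(7)=59.0621
k=6: j=0 S=53.0947 intr=34.1753 cont=33.9845 V=34.1753[EX]; j=1 S=65.7002 intr=21.5698 cont=21.5983 V=21.5983[hold]; j=2 S=81.2985 intr=5.9715 cont=9.3599 V=9.3599[hold]; j=3 S=100.6000 intr=0.0000 cont=1.9400 V=1.9400[hold]; j=4 S=124.4840 intr=0.0000 cont=0.0000 V=0.0000[hold]; j=5 S=154.0384 intr=0.0000 cont=0.0000 V=0.0000[hold]; j=6 S=190.6095 intr=0.0000 cont=0.0000 V=0.0000[hold]  S*(6)=53.0947
k=5: j=0 S=59.0621 intr=28.2079 cont=28.0309 V=28.2079[EX]; j=1 S=73.0844 intr=14.1856 cont=15.6448 V=15.6448[hold]; j=2 S=90.4358 intr=0.0000 cont=5.7586 V=5.7586[hold]; j=3 S=111.9066 intr=0.0000 cont=0.9995 V=0.9995[hold]; j=4 S=138.4750 intr=0.0000 cont=0.0000 V=0.0000[hold]; j=5 S=171.3510 intr=0.0000 cont=0.0000 V=0.0000[hold]  S*(5)=59.0621
k=4: j=0 S=65.7002 intr=21.5698 cont=22.0832 V=22.0832[hold]; j=1 S=81.2985 intr=5.9715 cont=10.8395 V=10.8395[hold]; j=2 S=100.6000 intr=0.0000 cont=3.4492 V=3.4492[hold]; j=3 S=124.4840 intr=0.0000 cont=0.5150 V=0.5150[hold]; j=4 S=154.0384 intr=0.0000 cont=0.0000 V=0.0000[hold]  S*(4)=-
k=3: j=0 S=73.0844 intr=14.1856 cont=16.6086 V=16.6086[hold]; j=1 S=90.4358 intr=0.0000 cont=7.2492 V=7.2492[hold]; j=2 S=111.9066 intr=0.0000 cont=2.0256 V=2.0256[hold]; j=3 S=138.4750 intr=0.0000 cont=0.2653 V=0.2653[hold]  S*(3)=-
k=2: j=0 S=81.2985 intr=5.9715 cont=12.0554 V=12.0554[hold]; j=1 S=100.6000 intr=0.0000 cont=4.7124 V=4.7124[hold]; j=2 S=124.4840 intr=0.0000 cont=1.1716 V=1.1716[hold]  S*(2)=-
k=1: j=0 S=90.4358 intr=0.0000 cont=8.4853 V=8.4853[hold]; j=1 S=111.9066 intr=0.0000 cont=2.9933 V=2.9933[hold]  S*(1)=-
k=0: j=0 S=100.6000 intr=0.0000 cont=5.8163 V=5.8163[hold]  S*(0)=-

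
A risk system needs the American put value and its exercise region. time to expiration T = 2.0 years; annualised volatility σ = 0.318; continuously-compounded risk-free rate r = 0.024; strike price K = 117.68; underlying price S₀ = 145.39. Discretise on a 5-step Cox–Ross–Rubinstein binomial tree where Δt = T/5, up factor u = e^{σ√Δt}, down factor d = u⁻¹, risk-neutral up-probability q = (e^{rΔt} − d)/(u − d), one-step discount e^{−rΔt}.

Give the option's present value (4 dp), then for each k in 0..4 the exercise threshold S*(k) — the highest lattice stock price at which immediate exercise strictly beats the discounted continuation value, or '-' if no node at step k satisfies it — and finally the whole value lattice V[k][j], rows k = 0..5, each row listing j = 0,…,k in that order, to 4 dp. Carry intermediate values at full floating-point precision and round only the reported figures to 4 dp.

Δt=0.40000, u=1.22277, d=0.81781, q=0.47371, disc=e^(-rΔt)=0.99045
k=5 terminal: V=max(K-S,0) → 64.4929 38.1561 0.0000 0.0000 0.0000 0.0000
k=4: j=0 S=65.0357 intr=52.6443 cont=51.5200 V=52.6443[EX]; j=1 S=97.2396 intr=20.4404 cont=19.8894 V=20.4404[EX]; j=2 S=145.3900 intr=0.0000 cont=0.0000 V=0.0000[hold]; j=3 S=217.3832 intr=0.0000 cont=0.0000 V=0.0000[hold]; j=4 S=325.0254 intr=0.0000 cont=0.0000 V=0.0000[hold]  S*(4)=97.2396
k=3: j=0 S=79.5239 intr=38.1561 cont=37.0318 V=38.1561[EX]; j=1 S=118.9019 intr=0.0000 cont=10.6548 V=10.6548[hold]; j=2 S=177.7789 intr=0.0000 cont=0.0000 V=0.0000[hold]; j=3 S=265.8102 intr=0.0000 cont=0.0000 V=0.0000[hold]  S*(3)=79.5239
k=2: j=0 S=97.2396 intr=20.4404 cont=24.8884 V=24.8884[hold]; j=1 S=145.3900 intr=0.0000 cont=5.5540 V=5.5540[hold]; j=2 S=217.3832 intr=0.0000 cont=0.0000 V=0.0000[hold]  S*(2)=-
k=1: j=0 S=118.9019 intr=0.0000 cont=15.5792 V=15.5792[hold]; j=1 S=177.7789 intr=0.0000 cont=2.8951 V=2.8951[hold]  S*(1)=-
k=0: j=0 S=145.3900 intr=0.0000 cont=9.4792 V=9.4792[hold]  S*(0)=-

price = 9.4792
boundary = - - - 79.5239 97.2396
tree:
9.4792
15.5792 2.8951
24.8884 5.5540 0.0000
38.1561 10.6548 0.0000 0.0000
52.6443 20.4404 0.0000 0.0000 0.0000
64.4929 38.1561 0.0000 0.0000 0.0000 0.0000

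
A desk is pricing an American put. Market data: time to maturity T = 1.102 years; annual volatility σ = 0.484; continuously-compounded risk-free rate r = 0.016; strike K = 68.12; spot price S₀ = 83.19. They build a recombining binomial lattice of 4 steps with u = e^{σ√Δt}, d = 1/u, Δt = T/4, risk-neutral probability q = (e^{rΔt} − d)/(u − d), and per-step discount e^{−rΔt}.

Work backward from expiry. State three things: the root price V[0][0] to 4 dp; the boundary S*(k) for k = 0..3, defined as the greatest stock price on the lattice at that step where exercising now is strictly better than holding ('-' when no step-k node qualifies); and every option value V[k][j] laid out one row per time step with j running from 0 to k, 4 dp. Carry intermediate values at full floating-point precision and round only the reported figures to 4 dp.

price = 8.9774
boundary = - - - 38.8225
tree:
8.9774
13.8168 3.0413
20.6003 5.5083 0.0000
29.2975 9.9764 0.0000 0.0000
38.0070 18.0690 0.0000 0.0000 0.0000

params: Δt=0.27550 u=1.28923 d=0.77566 q=0.44543 e^(-rΔt)=0.99560
t_4 payoffs: 38.0070 18.0690 0.0000 0.0000 0.0000
t_3: node(3,0) S=38.8225 payoff=29.2975 vs cont=28.9979 → 29.2975 [stop]  node(3,1) S=64.5271 payoff=3.5929 vs cont=9.9764 → 9.9764 [wait]  node(3,2) S=107.2507 payoff=0.0000 vs cont=0.0000 → 0.0000 [wait]  node(3,3) S=178.2620 payoff=0.0000 vs cont=0.0000 → 0.0000 [wait]  ⇒ S*(3)=38.8225
t_2: node(2,0) S=50.0510 payoff=18.0690 vs cont=20.6003 → 20.6003 [wait]  node(2,1) S=83.1900 payoff=0.0000 vs cont=5.5083 → 5.5083 [wait]  node(2,2) S=138.2705 payoff=0.0000 vs cont=0.0000 → 0.0000 [wait]  ⇒ S*(2)=-
t_1: node(1,0) S=64.5271 payoff=3.5929 vs cont=13.8168 → 13.8168 [wait]  node(1,1) S=107.2507 payoff=0.0000 vs cont=3.0413 → 3.0413 [wait]  ⇒ S*(1)=-
t_0: node(0,0) S=83.1900 payoff=0.0000 vs cont=8.9774 → 8.9774 [wait]  ⇒ S*(0)=-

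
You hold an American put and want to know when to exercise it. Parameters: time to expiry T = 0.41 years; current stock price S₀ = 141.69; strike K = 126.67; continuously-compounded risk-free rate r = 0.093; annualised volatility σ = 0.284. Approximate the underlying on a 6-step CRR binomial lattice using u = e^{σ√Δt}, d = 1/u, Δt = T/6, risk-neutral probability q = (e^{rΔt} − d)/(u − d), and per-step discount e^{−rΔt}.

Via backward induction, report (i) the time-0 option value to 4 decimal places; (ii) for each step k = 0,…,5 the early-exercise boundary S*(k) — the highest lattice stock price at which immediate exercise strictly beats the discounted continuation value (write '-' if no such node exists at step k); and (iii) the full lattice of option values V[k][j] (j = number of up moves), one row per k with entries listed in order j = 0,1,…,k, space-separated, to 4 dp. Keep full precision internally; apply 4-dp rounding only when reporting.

Δt=0.06833  u=1.07706  d=0.92845  q=0.52435  discount=0.99367
step 6 (expiry): payoffs max(K−S,0) = 35.9112 21.3836 4.5306 0.0000 0.0000 0.0000 0.0000
step 5: (k=5,j=0): S=97.7531, (K−S)⁺=28.9169, hold=28.1145 ⇒ V=28.9169 exercise | (k=5,j=1): S=113.4002, (K−S)⁺=13.2698, hold=12.4674 ⇒ V=13.2698 exercise | (k=5,j=2): S=131.5520, (K−S)⁺=0.0000, hold=2.1414 ⇒ V=2.1414 continue | (k=5,j=3): S=152.6093, (K−S)⁺=0.0000, hold=0.0000 ⇒ V=0.0000 continue | (k=5,j=4): S=177.0372, (K−S)⁺=0.0000, hold=0.0000 ⇒ V=0.0000 continue | (k=5,j=5): S=205.3752, (K−S)⁺=0.0000, hold=0.0000 ⇒ V=0.0000 continue  boundary S*=113.4002
step 4: (k=4,j=0): S=105.2864, (K−S)⁺=21.3836, hold=20.5812 ⇒ V=21.3836 exercise | (k=4,j=1): S=122.1394, (K−S)⁺=4.5306, hold=7.3875 ⇒ V=7.3875 continue | (k=4,j=2): S=141.6900, (K−S)⁺=0.0000, hold=1.0121 ⇒ V=1.0121 continue | (k=4,j=3): S=164.3701, (K−S)⁺=0.0000, hold=0.0000 ⇒ V=0.0000 continue | (k=4,j=4): S=190.6805, (K−S)⁺=0.0000, hold=0.0000 ⇒ V=0.0000 continue  boundary S*=105.2864
step 3: (k=3,j=0): S=113.4002, (K−S)⁺=13.2698, hold=13.9559 ⇒ V=13.9559 continue | (k=3,j=1): S=131.5520, (K−S)⁺=0.0000, hold=4.0190 ⇒ V=4.0190 continue | (k=3,j=2): S=152.6093, (K−S)⁺=0.0000, hold=0.4784 ⇒ V=0.4784 continue | (k=3,j=3): S=177.0372, (K−S)⁺=0.0000, hold=0.0000 ⇒ V=0.0000 continue  boundary S*=-
step 2: (k=2,j=0): S=122.1394, (K−S)⁺=4.5306, hold=8.6901 ⇒ V=8.6901 continue | (k=2,j=1): S=141.6900, (K−S)⁺=0.0000, hold=2.1488 ⇒ V=2.1488 continue | (k=2,j=2): S=164.3701, (K−S)⁺=0.0000, hold=0.2261 ⇒ V=0.2261 continue  boundary S*=-
step 1: (k=1,j=0): S=131.5520, (K−S)⁺=0.0000, hold=5.2269 ⇒ V=5.2269 continue | (k=1,j=1): S=152.6093, (K−S)⁺=0.0000, hold=1.1334 ⇒ V=1.1334 continue  boundary S*=-
step 0: (k=0,j=0): S=141.6900, (K−S)⁺=0.0000, hold=3.0609 ⇒ V=3.0609 continue  boundary S*=-

price = 3.0609
boundary = - - - - 105.2864 113.4002
tree:
3.0609
5.2269 1.1334
8.6901 2.1488 0.2261
13.9559 4.0190 0.4784 0.0000
21.3836 7.3875 1.0121 0.0000 0.0000
28.9169 13.2698 2.1414 0.0000 0.0000 0.0000
35.9112 21.3836 4.5306 0.0000 0.0000 0.0000 0.0000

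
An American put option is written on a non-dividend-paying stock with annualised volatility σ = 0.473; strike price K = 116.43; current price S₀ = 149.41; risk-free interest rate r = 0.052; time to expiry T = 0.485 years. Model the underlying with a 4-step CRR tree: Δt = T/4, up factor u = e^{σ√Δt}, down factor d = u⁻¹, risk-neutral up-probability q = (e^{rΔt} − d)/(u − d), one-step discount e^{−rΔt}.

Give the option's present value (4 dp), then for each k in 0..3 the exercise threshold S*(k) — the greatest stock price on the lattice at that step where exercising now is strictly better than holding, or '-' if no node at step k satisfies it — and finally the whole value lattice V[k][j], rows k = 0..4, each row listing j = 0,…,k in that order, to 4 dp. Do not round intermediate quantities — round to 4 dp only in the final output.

params: Δt=0.12125 u=1.17904 d=0.84815 q=0.47803 e^(-rΔt)=0.99371
t_4 payoffs: 39.1155 8.9518 0.0000 0.0000 0.0000
t_3: node(3,0) S=91.1571 payoff=25.2729 vs cont=24.5411 → 25.2729 [stop]  node(3,1) S=126.7214 payoff=0.0000 vs cont=4.6432 → 4.6432 [wait]  node(3,2) S=176.1608 payoff=0.0000 vs cont=0.0000 → 0.0000 [wait]  node(3,3) S=244.8887 payoff=0.0000 vs cont=0.0000 → 0.0000 [wait]  ⇒ S*(3)=91.1571
t_2: node(2,0) S=107.4782 payoff=8.9518 vs cont=15.3144 → 15.3144 [wait]  node(2,1) S=149.4100 payoff=0.0000 vs cont=2.4084 → 2.4084 [wait]  node(2,2) S=207.7012 payoff=0.0000 vs cont=0.0000 → 0.0000 [wait]  ⇒ S*(2)=-
t_1: node(1,0) S=126.7214 payoff=0.0000 vs cont=9.0874 → 9.0874 [wait]  node(1,1) S=176.1608 payoff=0.0000 vs cont=1.2492 → 1.2492 [wait]  ⇒ S*(1)=-
t_0: node(0,0) S=149.4100 payoff=0.0000 vs cont=5.3069 → 5.3069 [wait]  ⇒ S*(0)=-

price = 5.3069
boundary = - - - 91.1571
tree:
5.3069
9.0874 1.2492
15.3144 2.4084 0.0000
25.2729 4.6432 0.0000 0.0000
39.1155 8.9518 0.0000 0.0000 0.0000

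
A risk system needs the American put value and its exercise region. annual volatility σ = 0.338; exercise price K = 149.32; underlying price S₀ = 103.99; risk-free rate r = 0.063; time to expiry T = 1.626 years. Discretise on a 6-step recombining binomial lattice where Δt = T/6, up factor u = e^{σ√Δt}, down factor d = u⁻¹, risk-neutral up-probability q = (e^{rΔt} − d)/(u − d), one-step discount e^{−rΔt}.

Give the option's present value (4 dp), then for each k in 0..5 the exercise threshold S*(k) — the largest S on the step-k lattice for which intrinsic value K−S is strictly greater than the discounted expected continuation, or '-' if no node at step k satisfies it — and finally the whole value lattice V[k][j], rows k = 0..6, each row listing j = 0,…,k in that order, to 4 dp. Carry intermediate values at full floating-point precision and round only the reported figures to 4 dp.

price = 45.3620
boundary = - 87.2118 103.9900 87.2118 103.9900 123.9960
tree:
45.3620
62.1082 30.4820
76.1793 45.3300 16.9564
87.9801 62.1082 28.3612 6.3470
97.8770 76.1793 45.3300 12.6829 0.3482
106.1770 87.9801 62.1082 25.3240 0.7152 0.0000
113.1379 97.8770 76.1793 45.3300 1.4691 0.0000 0.0000

Δt=0.27100  u=1.19238  d=0.83866  q=0.50480  discount=0.98307
step 6 (expiry): payoffs max(K−S,0) = 113.1379 97.8770 76.1793 45.3300 1.4691 0.0000 0.0000
step 5: (k=5,j=0): S=43.1430, (K−S)⁺=106.1770, hold=103.6493 ⇒ V=106.1770 exercise | (k=5,j=1): S=61.3399, (K−S)⁺=87.9801, hold=85.4524 ⇒ V=87.9801 exercise | (k=5,j=2): S=87.2118, (K−S)⁺=62.1082, hold=59.5805 ⇒ V=62.1082 exercise | (k=5,j=3): S=123.9960, (K−S)⁺=25.3240, hold=22.7963 ⇒ V=25.3240 exercise | (k=5,j=4): S=176.2951, (K−S)⁺=0.0000, hold=0.7152 ⇒ V=0.7152 continue | (k=5,j=5): S=250.6529, (K−S)⁺=0.0000, hold=0.0000 ⇒ V=0.0000 continue  boundary S*=123.9960
step 4: (k=4,j=0): S=51.4430, (K−S)⁺=97.8770, hold=95.3493 ⇒ V=97.8770 exercise | (k=4,j=1): S=73.1407, (K−S)⁺=76.1793, hold=73.6516 ⇒ V=76.1793 exercise | (k=4,j=2): S=103.9900, (K−S)⁺=45.3300, hold=42.8023 ⇒ V=45.3300 exercise | (k=4,j=3): S=147.8509, (K−S)⁺=1.4691, hold=12.6829 ⇒ V=12.6829 continue | (k=4,j=4): S=210.2115, (K−S)⁺=0.0000, hold=0.3482 ⇒ V=0.3482 continue  boundary S*=103.9900
step 3: (k=3,j=0): S=61.3399, (K−S)⁺=87.9801, hold=85.4524 ⇒ V=87.9801 exercise | (k=3,j=1): S=87.2118, (K−S)⁺=62.1082, hold=59.5805 ⇒ V=62.1082 exercise | (k=3,j=2): S=123.9960, (K−S)⁺=25.3240, hold=28.3612 ⇒ V=28.3612 continue | (k=3,j=3): S=176.2951, (K−S)⁺=0.0000, hold=6.3470 ⇒ V=6.3470 continue  boundary S*=87.2118
step 2: (k=2,j=0): S=73.1407, (K−S)⁺=76.1793, hold=73.6516 ⇒ V=76.1793 exercise | (k=2,j=1): S=103.9900, (K−S)⁺=45.3300, hold=44.3096 ⇒ V=45.3300 exercise | (k=2,j=2): S=147.8509, (K−S)⁺=1.4691, hold=16.9564 ⇒ V=16.9564 continue  boundary S*=103.9900
step 1: (k=1,j=0): S=87.2118, (K−S)⁺=62.1082, hold=59.5805 ⇒ V=62.1082 exercise | (k=1,j=1): S=123.9960, (K−S)⁺=25.3240, hold=30.4820 ⇒ V=30.4820 continue  boundary S*=87.2118
step 0: (k=0,j=0): S=103.9900, (K−S)⁺=45.3300, hold=45.3620 ⇒ V=45.3620 continue  boundary S*=-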